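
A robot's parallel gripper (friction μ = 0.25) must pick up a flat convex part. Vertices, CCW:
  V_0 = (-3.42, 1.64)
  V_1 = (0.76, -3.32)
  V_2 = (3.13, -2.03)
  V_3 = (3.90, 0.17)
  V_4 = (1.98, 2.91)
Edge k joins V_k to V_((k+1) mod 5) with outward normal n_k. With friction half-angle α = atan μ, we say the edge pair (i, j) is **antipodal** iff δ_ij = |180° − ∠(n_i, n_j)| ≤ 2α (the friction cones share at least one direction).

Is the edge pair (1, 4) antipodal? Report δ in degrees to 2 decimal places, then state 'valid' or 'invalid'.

δ = 15.33°, valid

α = atan 0.25 = 14.04°;  2α = 28.07°
edge 1: e_1 = (+2.37, +1.29);  n_1 = (+0.4781, -0.8783)
edge 4: e_4 = (-5.40, -1.27);  n_4 = (-0.2289, +0.9734)
∠(n_1, n_4) = 164.67°
δ = |180° − 164.67°| = 15.33°
15.33° ≤ 2α = 28.07°  →  valid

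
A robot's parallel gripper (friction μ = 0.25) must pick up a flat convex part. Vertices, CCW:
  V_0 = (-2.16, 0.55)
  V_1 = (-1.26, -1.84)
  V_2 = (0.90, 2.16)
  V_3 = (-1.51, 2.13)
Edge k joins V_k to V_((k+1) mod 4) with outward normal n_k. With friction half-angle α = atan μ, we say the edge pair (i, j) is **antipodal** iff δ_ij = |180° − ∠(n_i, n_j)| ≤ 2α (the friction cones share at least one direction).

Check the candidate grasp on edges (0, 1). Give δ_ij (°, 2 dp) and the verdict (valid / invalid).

δ = 49.00°, invalid

α = atan 0.25 = 14.04°;  2α = 28.07°
edge 0: e_0 = (+0.90, -2.39);  n_0 = (-0.9358, -0.3524)
edge 1: e_1 = (+2.16, +4.00);  n_1 = (+0.8799, -0.4751)
∠(n_0, n_1) = 131.00°
δ = |180° − 131.00°| = 49.00°
49.00° > 2α = 28.07°  →  invalid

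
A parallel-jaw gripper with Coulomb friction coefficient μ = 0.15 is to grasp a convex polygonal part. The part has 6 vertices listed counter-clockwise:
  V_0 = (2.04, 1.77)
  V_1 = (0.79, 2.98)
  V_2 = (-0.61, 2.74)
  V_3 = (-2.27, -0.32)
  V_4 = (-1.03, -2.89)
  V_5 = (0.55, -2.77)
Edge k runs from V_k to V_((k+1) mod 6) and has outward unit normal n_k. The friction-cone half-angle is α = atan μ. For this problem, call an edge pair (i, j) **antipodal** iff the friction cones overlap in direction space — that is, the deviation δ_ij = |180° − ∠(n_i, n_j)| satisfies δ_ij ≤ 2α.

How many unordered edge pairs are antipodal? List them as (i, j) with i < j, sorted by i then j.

count = 2; pairs: (1,4), (2,5)

α = atan 0.15 = 8.53°;  2α = 17.06°
n_0 = (+0.6955, +0.7185)
n_1 = (-0.1690, +0.9856)
n_2 = (-0.8790, +0.4768)
n_3 = (-0.9006, -0.4346)
n_4 = (+0.0757, -0.9971)
n_5 = (+0.9501, -0.3118)
  (0,1): δ = 126.20°  ·
  (0,2): δ = 74.41°  ·
  (0,3): δ = 20.17°  ·
  (0,4): δ = 48.41°  ·
  (0,5): δ = 115.90°  ·
  (1,2): δ = 128.21°  ·
  (1,3): δ = 73.97°  ·
  (1,4): δ = 5.38°  ✓
  (1,5): δ = 62.10°  ·
  (2,3): δ = 125.76°  ·
  (2,4): δ = 57.18°  ·
  (2,5): δ = 10.31°  ✓
  (3,4): δ = 111.41°  ·
  (3,5): δ = 43.93°  ·
  (4,5): δ = 112.51°  ·
antipodal pairs: 2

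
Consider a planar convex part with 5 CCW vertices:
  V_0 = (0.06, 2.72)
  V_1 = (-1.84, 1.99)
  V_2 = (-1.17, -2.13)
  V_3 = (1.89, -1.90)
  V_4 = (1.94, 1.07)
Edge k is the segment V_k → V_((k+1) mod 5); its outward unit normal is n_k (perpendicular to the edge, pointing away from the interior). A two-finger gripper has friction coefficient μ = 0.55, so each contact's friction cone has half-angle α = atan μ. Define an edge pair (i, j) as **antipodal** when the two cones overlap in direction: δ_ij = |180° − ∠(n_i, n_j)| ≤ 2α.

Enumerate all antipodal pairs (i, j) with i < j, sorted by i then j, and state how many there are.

α = atan 0.55 = 28.81°;  2α = 57.62°
n_0 = (-0.3586, +0.9335)
n_1 = (-0.9870, -0.1605)
n_2 = (+0.0750, -0.9972)
n_3 = (+0.9999, -0.0168)
n_4 = (+0.6596, +0.7516)
  (0,1): δ = 101.78°  ·
  (0,2): δ = 16.72°  ✓
  (0,3): δ = 68.02°  ·
  (0,4): δ = 117.71°  ·
  (1,2): δ = 94.94°  ·
  (1,3): δ = 10.20°  ✓
  (1,4): δ = 39.49°  ✓
  (2,3): δ = 95.26°  ·
  (2,4): δ = 45.57°  ✓
  (3,4): δ = 130.31°  ·
antipodal pairs: 4

count = 4; pairs: (0,2), (1,3), (1,4), (2,4)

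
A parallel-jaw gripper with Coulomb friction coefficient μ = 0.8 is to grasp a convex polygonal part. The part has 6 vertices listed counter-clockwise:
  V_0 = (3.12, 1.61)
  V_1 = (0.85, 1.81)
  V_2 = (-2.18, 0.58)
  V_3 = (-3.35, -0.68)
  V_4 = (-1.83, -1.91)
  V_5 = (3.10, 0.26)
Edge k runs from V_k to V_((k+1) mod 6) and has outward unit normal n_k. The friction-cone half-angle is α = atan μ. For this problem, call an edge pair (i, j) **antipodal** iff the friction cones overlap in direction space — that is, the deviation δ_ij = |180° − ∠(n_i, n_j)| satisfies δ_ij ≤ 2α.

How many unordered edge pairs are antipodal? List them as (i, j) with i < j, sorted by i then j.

count = 8; pairs: (0,3), (0,4), (1,3), (1,4), (1,5), (2,4), (2,5), (3,5)

α = atan 0.8 = 38.66°;  2α = 77.32°
n_0 = (+0.0878, +0.9961)
n_1 = (-0.3761, +0.9266)
n_2 = (-0.7328, +0.6805)
n_3 = (-0.6291, -0.7774)
n_4 = (+0.4029, -0.9153)
n_5 = (+0.9999, -0.0148)
  (0,1): δ = 152.87°  ·
  (0,2): δ = 127.84°  ·
  (0,3): δ = 33.95°  ✓
  (0,4): δ = 28.79°  ✓
  (0,5): δ = 94.19°  ·
  (1,2): δ = 154.97°  ·
  (1,3): δ = 61.07°  ✓
  (1,4): δ = 1.66°  ✓
  (1,5): δ = 67.06°  ✓
  (2,3): δ = 86.10°  ·
  (2,4): δ = 23.36°  ✓
  (2,5): δ = 42.03°  ✓
  (3,4): δ = 117.26°  ·
  (3,5): δ = 51.87°  ✓
  (4,5): δ = 114.61°  ·
antipodal pairs: 8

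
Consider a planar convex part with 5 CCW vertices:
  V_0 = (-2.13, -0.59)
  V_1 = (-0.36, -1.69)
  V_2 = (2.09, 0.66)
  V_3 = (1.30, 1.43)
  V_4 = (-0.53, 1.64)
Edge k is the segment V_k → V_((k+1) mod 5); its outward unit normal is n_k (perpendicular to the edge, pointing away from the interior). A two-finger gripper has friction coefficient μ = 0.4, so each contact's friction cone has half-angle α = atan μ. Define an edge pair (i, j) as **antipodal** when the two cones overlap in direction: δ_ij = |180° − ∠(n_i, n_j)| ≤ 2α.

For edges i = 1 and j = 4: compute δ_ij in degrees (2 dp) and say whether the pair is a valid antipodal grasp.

δ = 10.53°, valid

α = atan 0.4 = 21.80°;  2α = 43.60°
edge 1: e_1 = (+2.45, +2.35);  n_1 = (+0.6922, -0.7217)
edge 4: e_4 = (-1.60, -2.23);  n_4 = (-0.8125, +0.5830)
∠(n_1, n_4) = 169.47°
δ = |180° − 169.47°| = 10.53°
10.53° ≤ 2α = 43.60°  →  valid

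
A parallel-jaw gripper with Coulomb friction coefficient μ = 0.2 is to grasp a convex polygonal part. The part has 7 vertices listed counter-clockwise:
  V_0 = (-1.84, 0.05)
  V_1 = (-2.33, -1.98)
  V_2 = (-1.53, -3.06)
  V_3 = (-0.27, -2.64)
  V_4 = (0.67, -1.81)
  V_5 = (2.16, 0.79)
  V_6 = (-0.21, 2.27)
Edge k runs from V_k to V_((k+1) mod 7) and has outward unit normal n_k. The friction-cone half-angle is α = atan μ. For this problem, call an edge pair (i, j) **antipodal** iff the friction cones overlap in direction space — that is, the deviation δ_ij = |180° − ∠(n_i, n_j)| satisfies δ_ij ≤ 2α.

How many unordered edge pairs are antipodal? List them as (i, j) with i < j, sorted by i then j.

count = 4; pairs: (0,4), (1,5), (3,6), (4,6)

α = atan 0.2 = 11.31°;  2α = 22.62°
n_0 = (-0.9721, +0.2346)
n_1 = (-0.8036, -0.5952)
n_2 = (+0.3162, -0.9487)
n_3 = (+0.6619, -0.7496)
n_4 = (+0.8676, -0.4972)
n_5 = (+0.5297, +0.8482)
n_6 = (-0.8061, +0.5918)
  (0,1): δ = 129.90°  ·
  (0,2): δ = 57.99°  ·
  (0,3): δ = 34.99°  ·
  (0,4): δ = 16.25°  ✓
  (0,5): δ = 71.59°  ·
  (0,6): δ = 157.28°  ·
  (1,2): δ = 108.09°  ·
  (1,3): δ = 85.09°  ·
  (1,4): δ = 66.34°  ·
  (1,5): δ = 21.49°  ✓
  (1,6): δ = 107.18°  ·
  (2,3): δ = 156.99°  ·
  (2,4): δ = 138.25°  ·
  (2,5): δ = 50.42°  ·
  (2,6): δ = 35.28°  ·
  (3,4): δ = 161.26°  ·
  (3,5): δ = 73.43°  ·
  (3,6): δ = 12.27°  ✓
  (4,5): δ = 92.17°  ·
  (4,6): δ = 6.47°  ✓
  (5,6): δ = 94.30°  ·
antipodal pairs: 4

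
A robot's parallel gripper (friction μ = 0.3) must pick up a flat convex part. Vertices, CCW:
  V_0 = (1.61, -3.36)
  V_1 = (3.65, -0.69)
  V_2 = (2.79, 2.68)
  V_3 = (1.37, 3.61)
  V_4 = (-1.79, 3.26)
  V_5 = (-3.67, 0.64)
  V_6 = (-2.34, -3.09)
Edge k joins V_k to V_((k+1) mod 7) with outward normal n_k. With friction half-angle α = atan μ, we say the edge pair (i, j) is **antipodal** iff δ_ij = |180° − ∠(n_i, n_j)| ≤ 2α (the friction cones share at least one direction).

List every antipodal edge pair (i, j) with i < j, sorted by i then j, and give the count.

count = 4; pairs: (0,4), (1,5), (2,6), (3,6)

α = atan 0.3 = 16.70°;  2α = 33.40°
n_0 = (+0.7946, -0.6071)
n_1 = (+0.9689, +0.2473)
n_2 = (+0.5479, +0.8366)
n_3 = (-0.1101, +0.9939)
n_4 = (-0.8125, +0.5830)
n_5 = (-0.9419, -0.3359)
n_6 = (-0.0682, -0.9977)
  (0,1): δ = 128.30°  ·
  (0,2): δ = 85.84°  ·
  (0,3): δ = 46.30°  ·
  (0,4): δ = 1.72°  ✓
  (0,5): δ = 57.01°  ·
  (0,6): δ = 123.47°  ·
  (1,2): δ = 137.54°  ·
  (1,3): δ = 98.00°  ·
  (1,4): δ = 49.98°  ·
  (1,5): δ = 5.31°  ✓
  (1,6): δ = 71.77°  ·
  (2,3): δ = 140.46°  ·
  (2,4): δ = 92.44°  ·
  (2,5): δ = 37.15°  ·
  (2,6): δ = 29.31°  ✓
  (3,4): δ = 131.98°  ·
  (3,5): δ = 76.70°  ·
  (3,6): δ = 10.23°  ✓
  (4,5): δ = 124.71°  ·
  (4,6): δ = 58.25°  ·
  (5,6): δ = 113.53°  ·
antipodal pairs: 4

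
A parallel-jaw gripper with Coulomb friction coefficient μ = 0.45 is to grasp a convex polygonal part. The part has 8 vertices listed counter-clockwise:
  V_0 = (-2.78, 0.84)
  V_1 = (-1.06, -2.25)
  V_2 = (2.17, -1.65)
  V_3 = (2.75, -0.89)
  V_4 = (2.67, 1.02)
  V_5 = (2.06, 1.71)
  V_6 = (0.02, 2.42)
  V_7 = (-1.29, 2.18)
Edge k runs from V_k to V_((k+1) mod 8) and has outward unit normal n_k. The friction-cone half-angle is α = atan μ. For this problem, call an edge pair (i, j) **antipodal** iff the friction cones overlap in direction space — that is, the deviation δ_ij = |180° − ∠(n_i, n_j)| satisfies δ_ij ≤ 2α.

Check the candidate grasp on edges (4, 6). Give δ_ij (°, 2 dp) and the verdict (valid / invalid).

α = atan 0.45 = 24.23°;  2α = 48.46°
edge 4: e_4 = (-0.61, +0.69);  n_4 = (+0.7492, +0.6623)
edge 6: e_6 = (-1.31, -0.24);  n_6 = (-0.1802, +0.9836)
∠(n_4, n_6) = 58.90°
δ = |180° − 58.90°| = 121.10°
121.10° > 2α = 48.46°  →  invalid

δ = 121.10°, invalid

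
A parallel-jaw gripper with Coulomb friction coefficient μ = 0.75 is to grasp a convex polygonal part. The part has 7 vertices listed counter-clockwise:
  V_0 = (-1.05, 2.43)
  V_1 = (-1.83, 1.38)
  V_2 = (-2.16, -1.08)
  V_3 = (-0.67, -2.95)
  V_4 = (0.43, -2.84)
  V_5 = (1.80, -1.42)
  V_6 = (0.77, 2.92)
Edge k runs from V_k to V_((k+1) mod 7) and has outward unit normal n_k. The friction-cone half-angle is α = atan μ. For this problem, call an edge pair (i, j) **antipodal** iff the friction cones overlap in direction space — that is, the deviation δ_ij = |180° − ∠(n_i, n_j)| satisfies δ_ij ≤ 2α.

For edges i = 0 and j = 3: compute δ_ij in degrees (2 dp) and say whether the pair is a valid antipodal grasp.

α = atan 0.75 = 36.87°;  2α = 73.74°
edge 0: e_0 = (-0.78, -1.05);  n_0 = (-0.8027, +0.5963)
edge 3: e_3 = (+1.10, +0.11);  n_3 = (+0.0995, -0.9950)
∠(n_0, n_3) = 132.32°
δ = |180° − 132.32°| = 47.68°
47.68° ≤ 2α = 73.74°  →  valid

δ = 47.68°, valid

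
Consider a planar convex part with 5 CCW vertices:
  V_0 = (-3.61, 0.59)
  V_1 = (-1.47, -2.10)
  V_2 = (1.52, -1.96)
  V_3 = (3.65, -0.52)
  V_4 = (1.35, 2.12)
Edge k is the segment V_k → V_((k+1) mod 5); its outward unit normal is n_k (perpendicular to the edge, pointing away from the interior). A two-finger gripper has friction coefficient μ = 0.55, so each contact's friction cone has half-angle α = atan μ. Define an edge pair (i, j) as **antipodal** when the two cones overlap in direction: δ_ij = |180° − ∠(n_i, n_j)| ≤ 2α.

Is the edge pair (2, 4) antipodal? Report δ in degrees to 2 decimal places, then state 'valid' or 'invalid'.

δ = 16.92°, valid

α = atan 0.55 = 28.81°;  2α = 57.62°
edge 2: e_2 = (+2.13, +1.44);  n_2 = (+0.5601, -0.8284)
edge 4: e_4 = (-4.96, -1.53);  n_4 = (-0.2948, +0.9556)
∠(n_2, n_4) = 163.08°
δ = |180° − 163.08°| = 16.92°
16.92° ≤ 2α = 57.62°  →  valid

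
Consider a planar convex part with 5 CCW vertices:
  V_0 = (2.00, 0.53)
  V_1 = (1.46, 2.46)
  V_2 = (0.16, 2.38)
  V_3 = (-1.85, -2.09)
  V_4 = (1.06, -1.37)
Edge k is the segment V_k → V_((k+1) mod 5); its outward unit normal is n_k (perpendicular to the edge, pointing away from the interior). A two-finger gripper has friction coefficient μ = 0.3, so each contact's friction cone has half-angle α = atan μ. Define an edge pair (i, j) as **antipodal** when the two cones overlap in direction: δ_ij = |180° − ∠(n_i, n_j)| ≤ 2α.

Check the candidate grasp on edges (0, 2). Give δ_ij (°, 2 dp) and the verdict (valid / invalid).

α = atan 0.3 = 16.70°;  2α = 33.40°
edge 0: e_0 = (-0.54, +1.93);  n_0 = (+0.9630, +0.2694)
edge 2: e_2 = (-2.01, -4.47);  n_2 = (-0.9120, +0.4101)
∠(n_0, n_2) = 140.16°
δ = |180° − 140.16°| = 39.84°
39.84° > 2α = 33.40°  →  invalid

δ = 39.84°, invalid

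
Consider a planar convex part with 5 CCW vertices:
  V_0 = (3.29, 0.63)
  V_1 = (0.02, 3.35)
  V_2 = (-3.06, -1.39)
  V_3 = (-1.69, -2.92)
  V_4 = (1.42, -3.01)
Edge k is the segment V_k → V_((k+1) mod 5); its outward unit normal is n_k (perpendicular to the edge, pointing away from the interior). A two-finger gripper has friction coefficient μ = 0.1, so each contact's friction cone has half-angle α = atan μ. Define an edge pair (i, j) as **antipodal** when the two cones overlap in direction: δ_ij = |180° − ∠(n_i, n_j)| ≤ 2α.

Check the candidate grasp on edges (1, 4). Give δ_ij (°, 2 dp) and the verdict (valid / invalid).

δ = 5.82°, valid

α = atan 0.1 = 5.71°;  2α = 11.42°
edge 1: e_1 = (-3.08, -4.74);  n_1 = (-0.8385, +0.5449)
edge 4: e_4 = (+1.87, +3.64);  n_4 = (+0.8895, -0.4570)
∠(n_1, n_4) = 174.18°
δ = |180° − 174.18°| = 5.82°
5.82° ≤ 2α = 11.42°  →  valid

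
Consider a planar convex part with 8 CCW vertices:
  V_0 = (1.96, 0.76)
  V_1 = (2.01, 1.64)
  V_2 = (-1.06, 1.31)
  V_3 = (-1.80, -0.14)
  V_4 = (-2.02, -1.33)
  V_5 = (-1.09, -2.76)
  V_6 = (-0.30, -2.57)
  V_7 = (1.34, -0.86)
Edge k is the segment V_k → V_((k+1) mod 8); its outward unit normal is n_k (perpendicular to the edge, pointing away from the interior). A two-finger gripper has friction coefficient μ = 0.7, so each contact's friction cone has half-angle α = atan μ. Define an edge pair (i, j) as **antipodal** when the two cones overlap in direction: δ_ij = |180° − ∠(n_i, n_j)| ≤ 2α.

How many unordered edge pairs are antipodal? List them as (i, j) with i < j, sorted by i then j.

α = atan 0.7 = 34.99°;  2α = 69.98°
n_0 = (+0.9984, -0.0567)
n_1 = (-0.1069, +0.9943)
n_2 = (-0.8907, +0.4546)
n_3 = (-0.9833, +0.1818)
n_4 = (-0.8383, -0.5452)
n_5 = (+0.2338, -0.9723)
n_6 = (+0.7217, -0.6922)
n_7 = (+0.9339, -0.3574)
  (0,1): δ = 80.61°  ·
  (0,2): δ = 23.79°  ✓
  (0,3): δ = 7.22°  ✓
  (0,4): δ = 36.29°  ✓
  (0,5): δ = 106.78°  ·
  (0,6): δ = 139.45°  ·
  (0,7): δ = 162.31°  ·
  (1,2): δ = 123.17°  ·
  (1,3): δ = 106.61°  ·
  (1,4): δ = 63.10°  ✓
  (1,5): δ = 7.39°  ✓
  (1,6): δ = 40.06°  ✓
  (1,7): δ = 62.92°  ✓
  (2,3): δ = 163.44°  ·
  (2,4): δ = 119.92°  ·
  (2,5): δ = 49.44°  ✓
  (2,6): δ = 16.77°  ✓
  (2,7): δ = 6.09°  ✓
  (3,4): δ = 136.49°  ·
  (3,5): δ = 66.00°  ✓
  (3,6): δ = 33.33°  ✓
  (3,7): δ = 10.47°  ✓
  (4,5): δ = 109.51°  ·
  (4,6): δ = 76.84°  ·
  (4,7): δ = 53.98°  ✓
  (5,6): δ = 147.33°  ·
  (5,7): δ = 124.47°  ·
  (6,7): δ = 157.14°  ·
antipodal pairs: 14

count = 14; pairs: (0,2), (0,3), (0,4), (1,4), (1,5), (1,6), (1,7), (2,5), (2,6), (2,7), (3,5), (3,6), (3,7), (4,7)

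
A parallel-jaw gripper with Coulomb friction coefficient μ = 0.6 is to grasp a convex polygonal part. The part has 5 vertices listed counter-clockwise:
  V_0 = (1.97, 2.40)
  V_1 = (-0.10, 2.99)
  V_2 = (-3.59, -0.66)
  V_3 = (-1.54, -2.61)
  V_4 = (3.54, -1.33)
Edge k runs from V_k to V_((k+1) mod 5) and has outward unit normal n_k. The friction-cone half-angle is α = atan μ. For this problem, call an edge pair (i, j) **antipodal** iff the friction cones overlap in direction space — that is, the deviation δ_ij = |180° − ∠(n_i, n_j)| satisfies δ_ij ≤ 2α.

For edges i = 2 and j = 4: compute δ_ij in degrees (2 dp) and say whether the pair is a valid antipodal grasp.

α = atan 0.6 = 30.96°;  2α = 61.93°
edge 2: e_2 = (+2.05, -1.95);  n_2 = (-0.6892, -0.7246)
edge 4: e_4 = (-1.57, +3.73);  n_4 = (+0.9217, +0.3879)
∠(n_2, n_4) = 156.39°
δ = |180° − 156.39°| = 23.61°
23.61° ≤ 2α = 61.93°  →  valid

δ = 23.61°, valid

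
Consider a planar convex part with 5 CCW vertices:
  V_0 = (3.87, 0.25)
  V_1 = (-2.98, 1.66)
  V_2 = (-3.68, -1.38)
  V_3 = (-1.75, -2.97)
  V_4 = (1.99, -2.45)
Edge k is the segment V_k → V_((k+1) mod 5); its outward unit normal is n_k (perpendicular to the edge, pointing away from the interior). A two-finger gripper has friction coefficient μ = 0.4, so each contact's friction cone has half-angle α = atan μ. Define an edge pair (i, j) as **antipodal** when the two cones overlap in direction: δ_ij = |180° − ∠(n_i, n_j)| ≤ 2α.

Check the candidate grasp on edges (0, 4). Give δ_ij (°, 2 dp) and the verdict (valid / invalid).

α = atan 0.4 = 21.80°;  2α = 43.60°
edge 0: e_0 = (-6.85, +1.41);  n_0 = (+0.2016, +0.9795)
edge 4: e_4 = (+1.88, +2.70);  n_4 = (+0.8207, -0.5714)
∠(n_0, n_4) = 113.22°
δ = |180° − 113.22°| = 66.78°
66.78° > 2α = 43.60°  →  invalid

δ = 66.78°, invalid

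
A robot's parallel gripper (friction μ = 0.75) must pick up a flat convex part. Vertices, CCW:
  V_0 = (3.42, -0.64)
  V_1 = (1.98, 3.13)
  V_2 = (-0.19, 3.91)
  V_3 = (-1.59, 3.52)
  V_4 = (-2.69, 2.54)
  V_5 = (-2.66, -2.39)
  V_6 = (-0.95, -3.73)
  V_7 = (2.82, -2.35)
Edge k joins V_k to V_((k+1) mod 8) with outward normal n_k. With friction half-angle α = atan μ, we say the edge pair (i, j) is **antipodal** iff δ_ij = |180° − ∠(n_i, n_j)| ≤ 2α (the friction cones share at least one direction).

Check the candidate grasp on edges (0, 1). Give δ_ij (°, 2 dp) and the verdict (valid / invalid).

α = atan 0.75 = 36.87°;  2α = 73.74°
edge 0: e_0 = (-1.44, +3.77);  n_0 = (+0.9342, +0.3568)
edge 1: e_1 = (-2.17, +0.78);  n_1 = (+0.3383, +0.9411)
∠(n_0, n_1) = 49.32°
δ = |180° − 49.32°| = 130.68°
130.68° > 2α = 73.74°  →  invalid

δ = 130.68°, invalid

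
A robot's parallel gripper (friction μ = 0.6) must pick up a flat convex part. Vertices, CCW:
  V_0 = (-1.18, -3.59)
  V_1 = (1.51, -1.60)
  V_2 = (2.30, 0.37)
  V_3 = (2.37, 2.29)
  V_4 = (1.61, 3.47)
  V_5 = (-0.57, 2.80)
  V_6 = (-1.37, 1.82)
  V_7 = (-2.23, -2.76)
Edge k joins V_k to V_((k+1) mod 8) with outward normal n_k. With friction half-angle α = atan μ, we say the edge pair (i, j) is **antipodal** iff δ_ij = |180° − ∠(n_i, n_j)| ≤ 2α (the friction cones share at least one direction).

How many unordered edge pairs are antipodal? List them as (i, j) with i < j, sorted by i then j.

count = 12; pairs: (0,4), (0,5), (0,6), (1,4), (1,5), (1,6), (2,5), (2,6), (2,7), (3,6), (3,7), (4,7)

α = atan 0.6 = 30.96°;  2α = 61.93°
n_0 = (+0.5947, -0.8039)
n_1 = (+0.9282, -0.3722)
n_2 = (+0.9993, -0.0364)
n_3 = (+0.8407, +0.5415)
n_4 = (-0.2938, +0.9559)
n_5 = (-0.7747, +0.6324)
n_6 = (-0.9828, +0.1845)
n_7 = (-0.6201, -0.7845)
  (0,1): δ = 148.34°  ·
  (0,2): δ = 128.58°  ·
  (0,3): δ = 93.71°  ·
  (0,4): δ = 19.41°  ✓
  (0,5): δ = 14.28°  ✓
  (0,6): δ = 42.87°  ✓
  (0,7): δ = 105.18°  ·
  (1,2): δ = 160.24°  ·
  (1,3): δ = 125.36°  ·
  (1,4): δ = 51.06°  ✓
  (1,5): δ = 17.37°  ✓
  (1,6): δ = 11.22°  ✓
  (1,7): δ = 73.53°  ·
  (2,3): δ = 145.13°  ·
  (2,4): δ = 70.83°  ·
  (2,5): δ = 37.14°  ✓
  (2,6): δ = 8.55°  ✓
  (2,7): δ = 53.76°  ✓
  (3,4): δ = 105.70°  ·
  (3,5): δ = 72.01°  ·
  (3,6): δ = 43.42°  ✓
  (3,7): δ = 18.89°  ✓
  (4,5): δ = 146.31°  ·
  (4,6): δ = 117.72°  ·
  (4,7): δ = 55.41°  ✓
  (5,6): δ = 151.41°  ·
  (5,7): δ = 89.10°  ·
  (6,7): δ = 117.69°  ·
antipodal pairs: 12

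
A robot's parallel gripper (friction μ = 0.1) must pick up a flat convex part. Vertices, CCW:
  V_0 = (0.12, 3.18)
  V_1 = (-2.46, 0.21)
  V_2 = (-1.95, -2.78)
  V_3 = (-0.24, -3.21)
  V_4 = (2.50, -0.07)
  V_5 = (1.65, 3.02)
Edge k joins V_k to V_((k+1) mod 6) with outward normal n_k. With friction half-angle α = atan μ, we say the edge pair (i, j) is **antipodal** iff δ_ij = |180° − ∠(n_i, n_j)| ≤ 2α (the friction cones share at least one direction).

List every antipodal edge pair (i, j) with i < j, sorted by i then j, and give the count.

α = atan 0.1 = 5.71°;  2α = 11.42°
n_0 = (-0.7549, +0.6558)
n_1 = (-0.9858, -0.1681)
n_2 = (-0.2439, -0.9698)
n_3 = (+0.7535, -0.6575)
n_4 = (+0.9642, +0.2652)
n_5 = (+0.1040, +0.9946)
  (0,1): δ = 129.34°  ·
  (0,2): δ = 63.13°  ·
  (0,3): δ = 0.13°  ✓
  (0,4): δ = 56.36°  ·
  (0,5): δ = 125.01°  ·
  (1,2): δ = 113.79°  ·
  (1,3): δ = 50.79°  ·
  (1,4): δ = 5.70°  ✓
  (1,5): δ = 74.35°  ·
  (2,3): δ = 116.99°  ·
  (2,4): δ = 60.50°  ·
  (2,5): δ = 8.15°  ✓
  (3,4): δ = 123.51°  ·
  (3,5): δ = 54.86°  ·
  (4,5): δ = 111.35°  ·
antipodal pairs: 3

count = 3; pairs: (0,3), (1,4), (2,5)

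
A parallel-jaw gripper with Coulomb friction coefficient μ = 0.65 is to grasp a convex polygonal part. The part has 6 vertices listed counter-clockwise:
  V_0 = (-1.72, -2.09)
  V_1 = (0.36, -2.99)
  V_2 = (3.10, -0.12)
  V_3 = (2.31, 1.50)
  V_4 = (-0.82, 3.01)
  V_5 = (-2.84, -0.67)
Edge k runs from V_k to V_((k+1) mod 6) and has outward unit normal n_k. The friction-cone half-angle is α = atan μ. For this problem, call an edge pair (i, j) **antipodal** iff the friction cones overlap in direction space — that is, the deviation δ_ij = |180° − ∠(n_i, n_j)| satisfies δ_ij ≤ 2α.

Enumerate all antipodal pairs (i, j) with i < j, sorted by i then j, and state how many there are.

count = 6; pairs: (0,2), (0,3), (1,4), (2,4), (2,5), (3,5)

α = atan 0.65 = 33.02°;  2α = 66.05°
n_0 = (-0.3971, -0.9178)
n_1 = (+0.7233, -0.6905)
n_2 = (+0.8988, +0.4383)
n_3 = (+0.4345, +0.9007)
n_4 = (-0.8766, +0.4812)
n_5 = (-0.7852, -0.6193)
  (0,1): δ = 110.27°  ·
  (0,2): δ = 40.61°  ✓
  (0,3): δ = 2.36°  ✓
  (0,4): δ = 84.63°  ·
  (0,5): δ = 151.66°  ·
  (1,2): δ = 110.33°  ·
  (1,3): δ = 72.08°  ·
  (1,4): δ = 14.91°  ✓
  (1,5): δ = 81.94°  ·
  (2,3): δ = 141.75°  ·
  (2,4): δ = 54.76°  ✓
  (2,5): δ = 12.27°  ✓
  (3,4): δ = 93.01°  ·
  (3,5): δ = 25.98°  ✓
  (4,5): δ = 112.97°  ·
antipodal pairs: 6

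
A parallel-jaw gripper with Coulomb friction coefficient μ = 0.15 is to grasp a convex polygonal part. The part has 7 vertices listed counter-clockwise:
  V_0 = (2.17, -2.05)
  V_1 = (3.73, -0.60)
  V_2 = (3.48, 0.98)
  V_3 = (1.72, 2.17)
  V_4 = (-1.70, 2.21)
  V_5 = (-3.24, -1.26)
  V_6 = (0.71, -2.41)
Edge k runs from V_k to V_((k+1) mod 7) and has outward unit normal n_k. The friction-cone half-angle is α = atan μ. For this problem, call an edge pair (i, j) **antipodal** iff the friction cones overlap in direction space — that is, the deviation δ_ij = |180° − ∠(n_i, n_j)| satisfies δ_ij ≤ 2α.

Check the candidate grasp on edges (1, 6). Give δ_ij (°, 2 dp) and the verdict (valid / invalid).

α = atan 0.15 = 8.53°;  2α = 17.06°
edge 1: e_1 = (-0.25, +1.58);  n_1 = (+0.9877, +0.1563)
edge 6: e_6 = (+1.46, +0.36);  n_6 = (+0.2394, -0.9709)
∠(n_1, n_6) = 85.14°
δ = |180° − 85.14°| = 94.86°
94.86° > 2α = 17.06°  →  invalid

δ = 94.86°, invalid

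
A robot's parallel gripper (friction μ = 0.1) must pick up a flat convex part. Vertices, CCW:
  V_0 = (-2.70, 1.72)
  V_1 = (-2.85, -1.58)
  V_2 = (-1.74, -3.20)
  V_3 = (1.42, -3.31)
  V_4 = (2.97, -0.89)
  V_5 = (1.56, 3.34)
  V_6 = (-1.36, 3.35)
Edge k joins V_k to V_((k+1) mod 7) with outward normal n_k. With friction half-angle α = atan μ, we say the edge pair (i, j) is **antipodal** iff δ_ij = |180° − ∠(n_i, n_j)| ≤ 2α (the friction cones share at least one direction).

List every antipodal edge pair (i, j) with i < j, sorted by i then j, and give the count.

α = atan 0.1 = 5.71°;  2α = 11.42°
n_0 = (-0.9990, +0.0454)
n_1 = (-0.8249, -0.5652)
n_2 = (-0.0348, -0.9994)
n_3 = (+0.8421, -0.5393)
n_4 = (+0.9487, +0.3162)
n_5 = (+0.0034, +1.0000)
n_6 = (-0.7725, +0.6350)
  (0,1): δ = 142.98°  ·
  (0,2): δ = 89.39°  ·
  (0,3): δ = 30.04°  ·
  (0,4): δ = 21.04°  ·
  (0,5): δ = 92.41°  ·
  (0,6): δ = 143.18°  ·
  (1,2): δ = 126.41°  ·
  (1,3): δ = 67.06°  ·
  (1,4): δ = 15.98°  ·
  (1,5): δ = 55.39°  ·
  (1,6): δ = 106.16°  ·
  (2,3): δ = 120.65°  ·
  (2,4): δ = 69.57°  ·
  (2,5): δ = 1.80°  ✓
  (2,6): δ = 52.57°  ·
  (3,4): δ = 128.93°  ·
  (3,5): δ = 57.56°  ·
  (3,6): δ = 6.78°  ✓
  (4,5): δ = 108.63°  ·
  (4,6): δ = 57.86°  ·
  (5,6): δ = 129.23°  ·
antipodal pairs: 2

count = 2; pairs: (2,5), (3,6)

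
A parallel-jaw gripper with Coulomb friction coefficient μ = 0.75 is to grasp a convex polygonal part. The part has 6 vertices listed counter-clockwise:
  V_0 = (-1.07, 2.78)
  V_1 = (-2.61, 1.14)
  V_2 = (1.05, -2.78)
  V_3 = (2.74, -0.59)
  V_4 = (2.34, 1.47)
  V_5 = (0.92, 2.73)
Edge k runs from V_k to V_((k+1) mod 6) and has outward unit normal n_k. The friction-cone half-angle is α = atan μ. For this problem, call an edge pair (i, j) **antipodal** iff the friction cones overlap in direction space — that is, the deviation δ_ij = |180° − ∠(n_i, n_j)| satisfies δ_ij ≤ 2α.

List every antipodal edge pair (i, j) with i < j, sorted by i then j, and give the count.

count = 6; pairs: (0,2), (0,3), (1,3), (1,4), (1,5), (2,5)

α = atan 0.75 = 36.87°;  2α = 73.74°
n_0 = (-0.7290, +0.6845)
n_1 = (-0.7309, -0.6825)
n_2 = (+0.7917, -0.6109)
n_3 = (+0.9817, +0.1906)
n_4 = (+0.6637, +0.7480)
n_5 = (+0.0251, +0.9997)
  (0,1): δ = 93.77°  ·
  (0,2): δ = 5.54°  ✓
  (0,3): δ = 54.19°  ✓
  (0,4): δ = 91.62°  ·
  (0,5): δ = 131.76°  ·
  (1,2): δ = 80.69°  ·
  (1,3): δ = 32.05°  ✓
  (1,4): δ = 5.38°  ✓
  (1,5): δ = 45.53°  ✓
  (2,3): δ = 131.35°  ·
  (2,4): δ = 93.93°  ·
  (2,5): δ = 53.78°  ✓
  (3,4): δ = 142.57°  ·
  (3,5): δ = 102.43°  ·
  (4,5): δ = 139.86°  ·
antipodal pairs: 6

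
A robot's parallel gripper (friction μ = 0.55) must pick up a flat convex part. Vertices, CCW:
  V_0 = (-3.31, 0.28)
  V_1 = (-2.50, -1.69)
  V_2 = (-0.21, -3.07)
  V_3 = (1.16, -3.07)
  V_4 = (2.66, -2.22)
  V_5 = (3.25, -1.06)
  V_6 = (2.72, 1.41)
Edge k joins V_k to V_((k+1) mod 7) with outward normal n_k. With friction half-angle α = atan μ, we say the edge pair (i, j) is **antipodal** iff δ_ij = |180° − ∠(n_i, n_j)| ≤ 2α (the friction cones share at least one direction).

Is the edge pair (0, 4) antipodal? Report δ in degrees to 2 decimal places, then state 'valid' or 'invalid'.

δ = 49.31°, valid

α = atan 0.55 = 28.81°;  2α = 57.62°
edge 0: e_0 = (+0.81, -1.97);  n_0 = (-0.9249, -0.3803)
edge 4: e_4 = (+0.59, +1.16);  n_4 = (+0.8913, -0.4534)
∠(n_0, n_4) = 130.69°
δ = |180° − 130.69°| = 49.31°
49.31° ≤ 2α = 57.62°  →  valid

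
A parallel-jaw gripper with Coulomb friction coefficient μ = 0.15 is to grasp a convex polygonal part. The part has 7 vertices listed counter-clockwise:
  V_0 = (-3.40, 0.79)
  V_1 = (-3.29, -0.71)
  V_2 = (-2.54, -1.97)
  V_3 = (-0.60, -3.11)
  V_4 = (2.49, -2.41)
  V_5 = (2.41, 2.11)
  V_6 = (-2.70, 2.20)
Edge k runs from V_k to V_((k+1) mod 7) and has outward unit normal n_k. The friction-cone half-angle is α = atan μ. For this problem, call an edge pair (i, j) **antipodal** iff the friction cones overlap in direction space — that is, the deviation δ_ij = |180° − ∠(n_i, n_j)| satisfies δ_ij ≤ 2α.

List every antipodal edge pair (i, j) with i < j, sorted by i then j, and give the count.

count = 2; pairs: (0,4), (3,5)

α = atan 0.15 = 8.53°;  2α = 17.06°
n_0 = (-0.9973, -0.0731)
n_1 = (-0.8593, -0.5115)
n_2 = (-0.5066, -0.8622)
n_3 = (+0.2209, -0.9753)
n_4 = (+0.9998, +0.0177)
n_5 = (+0.0176, +0.9998)
n_6 = (-0.8957, +0.4447)
  (0,1): δ = 153.43°  ·
  (0,2): δ = 124.63°  ·
  (0,3): δ = 81.43°  ·
  (0,4): δ = 3.18°  ✓
  (0,5): δ = 84.80°  ·
  (0,6): δ = 149.40°  ·
  (1,2): δ = 151.20°  ·
  (1,3): δ = 108.00°  ·
  (1,4): δ = 29.75°  ·
  (1,5): δ = 58.23°  ·
  (1,6): δ = 122.84°  ·
  (2,3): δ = 136.80°  ·
  (2,4): δ = 58.55°  ·
  (2,5): δ = 29.43°  ·
  (2,6): δ = 94.04°  ·
  (3,4): δ = 101.75°  ·
  (3,5): δ = 13.77°  ✓
  (3,6): δ = 50.83°  ·
  (4,5): δ = 92.02°  ·
  (4,6): δ = 27.42°  ·
  (5,6): δ = 115.39°  ·
antipodal pairs: 2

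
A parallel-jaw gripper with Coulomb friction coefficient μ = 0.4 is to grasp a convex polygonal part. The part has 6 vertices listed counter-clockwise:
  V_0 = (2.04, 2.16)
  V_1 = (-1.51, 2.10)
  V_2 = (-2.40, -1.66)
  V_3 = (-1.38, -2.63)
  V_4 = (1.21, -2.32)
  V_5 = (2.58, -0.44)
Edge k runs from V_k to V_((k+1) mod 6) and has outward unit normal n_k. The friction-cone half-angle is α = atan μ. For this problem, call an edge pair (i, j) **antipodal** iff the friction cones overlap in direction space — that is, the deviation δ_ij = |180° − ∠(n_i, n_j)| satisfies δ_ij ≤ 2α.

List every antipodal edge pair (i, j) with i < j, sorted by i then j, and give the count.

count = 4; pairs: (0,3), (1,4), (1,5), (2,5)

α = atan 0.4 = 21.80°;  2α = 43.60°
n_0 = (-0.0169, +0.9999)
n_1 = (-0.9731, +0.2303)
n_2 = (-0.6891, -0.7246)
n_3 = (+0.1188, -0.9929)
n_4 = (+0.8082, -0.5889)
n_5 = (+0.9791, +0.2034)
  (0,1): δ = 104.29°  ·
  (0,2): δ = 44.53°  ·
  (0,3): δ = 5.86°  ✓
  (0,4): δ = 52.95°  ·
  (0,5): δ = 100.76°  ·
  (1,2): δ = 120.24°  ·
  (1,3): δ = 69.86°  ·
  (1,4): δ = 22.76°  ✓
  (1,5): δ = 25.05°  ✓
  (2,3): δ = 129.61°  ·
  (2,4): δ = 82.52°  ·
  (2,5): δ = 34.71°  ✓
  (3,4): δ = 132.91°  ·
  (3,5): δ = 85.09°  ·
  (4,5): δ = 132.19°  ·
antipodal pairs: 4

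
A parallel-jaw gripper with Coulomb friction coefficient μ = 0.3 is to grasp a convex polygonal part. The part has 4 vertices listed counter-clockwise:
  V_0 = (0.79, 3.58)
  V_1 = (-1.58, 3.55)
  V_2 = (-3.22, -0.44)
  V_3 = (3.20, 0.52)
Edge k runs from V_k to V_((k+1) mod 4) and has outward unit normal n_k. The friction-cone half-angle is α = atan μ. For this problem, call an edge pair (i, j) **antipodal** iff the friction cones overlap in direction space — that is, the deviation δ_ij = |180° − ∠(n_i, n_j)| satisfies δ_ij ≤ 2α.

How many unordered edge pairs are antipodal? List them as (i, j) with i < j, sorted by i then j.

count = 1; pairs: (0,2)

α = atan 0.3 = 16.70°;  2α = 33.40°
n_0 = (-0.0127, +0.9999)
n_1 = (-0.9249, +0.3802)
n_2 = (+0.1479, -0.9890)
n_3 = (+0.7856, +0.6187)
  (0,1): δ = 113.07°  ·
  (0,2): δ = 7.78°  ✓
  (0,3): δ = 127.50°  ·
  (1,2): δ = 59.15°  ·
  (1,3): δ = 60.57°  ·
  (2,3): δ = 60.28°  ·
antipodal pairs: 1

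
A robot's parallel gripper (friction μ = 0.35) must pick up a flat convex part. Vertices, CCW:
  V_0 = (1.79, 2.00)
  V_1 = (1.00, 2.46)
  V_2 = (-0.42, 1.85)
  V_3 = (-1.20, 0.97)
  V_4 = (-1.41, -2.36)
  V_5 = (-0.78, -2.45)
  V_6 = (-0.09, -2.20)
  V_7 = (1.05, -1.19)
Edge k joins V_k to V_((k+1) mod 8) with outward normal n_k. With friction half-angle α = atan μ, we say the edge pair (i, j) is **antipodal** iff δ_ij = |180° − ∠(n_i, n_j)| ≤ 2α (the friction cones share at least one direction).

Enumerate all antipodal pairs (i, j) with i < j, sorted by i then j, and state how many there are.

α = atan 0.35 = 19.29°;  2α = 38.58°
n_0 = (+0.5032, +0.8642)
n_1 = (-0.3947, +0.9188)
n_2 = (-0.7483, +0.6633)
n_3 = (-0.9980, +0.0629)
n_4 = (-0.1414, -0.9899)
n_5 = (+0.3406, -0.9402)
n_6 = (+0.6631, -0.7485)
n_7 = (+0.9741, -0.2260)
  (0,1): δ = 126.54°  ·
  (0,2): δ = 101.34°  ·
  (0,3): δ = 63.40°  ·
  (0,4): δ = 22.08°  ✓
  (0,5): δ = 50.13°  ·
  (0,6): δ = 71.75°  ·
  (0,7): δ = 107.15°  ·
  (1,2): δ = 154.80°  ·
  (1,3): δ = 116.86°  ·
  (1,4): δ = 31.38°  ✓
  (1,5): δ = 3.33°  ✓
  (1,6): δ = 18.29°  ✓
  (1,7): δ = 53.69°  ·
  (2,3): δ = 142.06°  ·
  (2,4): δ = 56.58°  ·
  (2,5): δ = 28.53°  ✓
  (2,6): δ = 6.91°  ✓
  (2,7): δ = 28.49°  ✓
  (3,4): δ = 94.52°  ·
  (3,5): δ = 66.48°  ·
  (3,6): δ = 44.85°  ·
  (3,7): δ = 9.45°  ✓
  (4,5): δ = 151.95°  ·
  (4,6): δ = 130.33°  ·
  (4,7): δ = 94.93°  ·
  (5,6): δ = 158.38°  ·
  (5,7): δ = 122.98°  ·
  (6,7): δ = 144.60°  ·
antipodal pairs: 8

count = 8; pairs: (0,4), (1,4), (1,5), (1,6), (2,5), (2,6), (2,7), (3,7)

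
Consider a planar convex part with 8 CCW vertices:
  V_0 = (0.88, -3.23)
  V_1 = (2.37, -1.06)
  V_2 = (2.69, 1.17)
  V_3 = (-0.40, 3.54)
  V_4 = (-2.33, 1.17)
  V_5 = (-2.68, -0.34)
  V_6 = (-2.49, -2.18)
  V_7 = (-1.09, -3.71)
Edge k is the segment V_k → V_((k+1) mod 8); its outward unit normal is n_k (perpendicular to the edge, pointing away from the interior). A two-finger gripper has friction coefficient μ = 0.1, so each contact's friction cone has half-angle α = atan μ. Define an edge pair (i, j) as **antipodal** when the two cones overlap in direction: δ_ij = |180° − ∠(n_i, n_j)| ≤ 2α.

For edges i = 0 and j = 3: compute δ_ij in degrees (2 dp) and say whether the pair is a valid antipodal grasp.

α = atan 0.1 = 5.71°;  2α = 11.42°
edge 0: e_0 = (+1.49, +2.17);  n_0 = (+0.8244, -0.5660)
edge 3: e_3 = (-1.93, -2.37);  n_3 = (-0.7754, +0.6315)
∠(n_0, n_3) = 175.32°
δ = |180° − 175.32°| = 4.68°
4.68° ≤ 2α = 11.42°  →  valid

δ = 4.68°, valid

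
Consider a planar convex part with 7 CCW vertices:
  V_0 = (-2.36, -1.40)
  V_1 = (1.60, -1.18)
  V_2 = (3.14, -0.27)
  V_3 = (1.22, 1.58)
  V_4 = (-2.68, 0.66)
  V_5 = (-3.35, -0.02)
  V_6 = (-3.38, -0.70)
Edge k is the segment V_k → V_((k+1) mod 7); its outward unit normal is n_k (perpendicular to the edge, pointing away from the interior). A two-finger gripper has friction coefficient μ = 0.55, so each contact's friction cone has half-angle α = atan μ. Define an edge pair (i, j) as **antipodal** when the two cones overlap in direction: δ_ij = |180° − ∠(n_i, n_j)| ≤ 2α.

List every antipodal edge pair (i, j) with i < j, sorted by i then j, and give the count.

α = atan 0.55 = 28.81°;  2α = 57.62°
n_0 = (+0.0555, -0.9985)
n_1 = (+0.5087, -0.8609)
n_2 = (+0.6939, +0.7201)
n_3 = (-0.2296, +0.9733)
n_4 = (-0.7123, +0.7018)
n_5 = (-0.9990, +0.0441)
n_6 = (-0.5658, -0.8245)
  (0,1): δ = 152.60°  ·
  (0,2): δ = 47.12°  ✓
  (0,3): δ = 10.09°  ✓
  (0,4): δ = 42.24°  ✓
  (0,5): δ = 84.29°  ·
  (0,6): δ = 142.36°  ·
  (1,2): δ = 74.52°  ·
  (1,3): δ = 17.31°  ✓
  (1,4): δ = 14.85°  ✓
  (1,5): δ = 56.89°  ✓
  (1,6): δ = 114.96°  ·
  (2,3): δ = 122.79°  ·
  (2,4): δ = 90.64°  ·
  (2,5): δ = 48.59°  ✓
  (2,6): δ = 9.48°  ✓
  (3,4): δ = 147.85°  ·
  (3,5): δ = 105.80°  ·
  (3,6): δ = 47.73°  ✓
  (4,5): δ = 137.95°  ·
  (4,6): δ = 79.89°  ·
  (5,6): δ = 121.93°  ·
antipodal pairs: 9

count = 9; pairs: (0,2), (0,3), (0,4), (1,3), (1,4), (1,5), (2,5), (2,6), (3,6)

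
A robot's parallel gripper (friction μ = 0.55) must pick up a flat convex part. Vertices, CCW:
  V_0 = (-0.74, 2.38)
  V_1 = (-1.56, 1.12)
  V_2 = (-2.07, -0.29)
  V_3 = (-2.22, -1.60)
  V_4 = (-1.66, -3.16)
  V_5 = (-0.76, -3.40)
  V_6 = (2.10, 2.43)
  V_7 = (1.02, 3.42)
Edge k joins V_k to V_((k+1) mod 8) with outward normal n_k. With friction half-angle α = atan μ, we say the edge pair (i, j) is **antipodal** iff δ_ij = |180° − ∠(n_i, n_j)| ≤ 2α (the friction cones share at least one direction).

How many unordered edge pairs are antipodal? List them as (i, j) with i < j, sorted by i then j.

count = 9; pairs: (0,5), (1,5), (2,5), (2,6), (3,5), (3,6), (4,6), (4,7), (5,7)

α = atan 0.55 = 28.81°;  2α = 57.62°
n_0 = (-0.8381, +0.5455)
n_1 = (-0.9404, +0.3401)
n_2 = (-0.9935, +0.1138)
n_3 = (-0.9412, -0.3379)
n_4 = (-0.2577, -0.9662)
n_5 = (+0.8978, -0.4404)
n_6 = (+0.6757, +0.7372)
n_7 = (-0.5087, +0.8609)
  (0,1): δ = 166.83°  ·
  (0,2): δ = 153.48°  ·
  (0,3): δ = 127.20°  ·
  (0,4): δ = 71.88°  ·
  (0,5): δ = 6.92°  ✓
  (0,6): δ = 80.55°  ·
  (0,7): δ = 153.64°  ·
  (1,2): δ = 166.65°  ·
  (1,3): δ = 140.37°  ·
  (1,4): δ = 85.05°  ·
  (1,5): δ = 6.25°  ✓
  (1,6): δ = 67.37°  ·
  (1,7): δ = 140.46°  ·
  (2,3): δ = 153.72°  ·
  (2,4): δ = 98.40°  ·
  (2,5): δ = 19.60°  ✓
  (2,6): δ = 54.02°  ✓
  (2,7): δ = 127.11°  ·
  (3,4): δ = 124.68°  ·
  (3,5): δ = 45.88°  ✓
  (3,6): δ = 27.74°  ✓
  (3,7): δ = 100.83°  ·
  (4,5): δ = 101.20°  ·
  (4,6): δ = 27.58°  ✓
  (4,7): δ = 45.51°  ✓
  (5,6): δ = 106.38°  ·
  (5,7): δ = 33.29°  ✓
  (6,7): δ = 106.91°  ·
antipodal pairs: 9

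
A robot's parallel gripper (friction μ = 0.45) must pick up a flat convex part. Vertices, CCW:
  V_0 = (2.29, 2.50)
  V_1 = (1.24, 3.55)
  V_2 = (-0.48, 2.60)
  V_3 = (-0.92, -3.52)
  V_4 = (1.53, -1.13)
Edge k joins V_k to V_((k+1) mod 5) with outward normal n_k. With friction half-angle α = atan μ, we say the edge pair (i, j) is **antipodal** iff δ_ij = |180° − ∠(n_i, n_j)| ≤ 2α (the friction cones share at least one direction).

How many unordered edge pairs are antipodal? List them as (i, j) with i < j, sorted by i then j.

count = 3; pairs: (1,3), (2,3), (2,4)

α = atan 0.45 = 24.23°;  2α = 48.46°
n_0 = (+0.7071, +0.7071)
n_1 = (-0.4835, +0.8754)
n_2 = (-0.9974, +0.0717)
n_3 = (+0.6983, -0.7158)
n_4 = (+0.9788, -0.2049)
  (0,1): δ = 106.09°  ·
  (0,2): δ = 49.11°  ·
  (0,3): δ = 89.29°  ·
  (0,4): δ = 123.17°  ·
  (1,2): δ = 123.03°  ·
  (1,3): δ = 15.38°  ✓
  (1,4): δ = 49.26°  ·
  (2,3): δ = 41.60°  ✓
  (2,4): δ = 7.71°  ✓
  (3,4): δ = 146.11°  ·
antipodal pairs: 3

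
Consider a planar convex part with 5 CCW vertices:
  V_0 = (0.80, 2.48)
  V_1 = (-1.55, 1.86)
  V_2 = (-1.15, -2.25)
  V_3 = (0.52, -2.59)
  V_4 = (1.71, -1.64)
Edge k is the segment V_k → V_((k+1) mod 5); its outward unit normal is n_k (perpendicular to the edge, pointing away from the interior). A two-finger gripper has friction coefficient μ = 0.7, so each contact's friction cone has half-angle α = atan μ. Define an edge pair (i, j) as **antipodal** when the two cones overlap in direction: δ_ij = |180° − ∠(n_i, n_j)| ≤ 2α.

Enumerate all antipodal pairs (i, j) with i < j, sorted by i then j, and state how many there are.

count = 5; pairs: (0,2), (0,3), (1,3), (1,4), (2,4)

α = atan 0.7 = 34.99°;  2α = 69.98°
n_0 = (-0.2551, +0.9669)
n_1 = (-0.9953, -0.0969)
n_2 = (-0.1995, -0.9799)
n_3 = (+0.6239, -0.7815)
n_4 = (+0.9765, +0.2157)
  (0,1): δ = 99.22°  ·
  (0,2): δ = 26.29°  ✓
  (0,3): δ = 23.82°  ✓
  (0,4): δ = 87.68°  ·
  (1,2): δ = 107.07°  ·
  (1,3): δ = 56.96°  ✓
  (1,4): δ = 6.90°  ✓
  (2,3): δ = 129.89°  ·
  (2,4): δ = 66.04°  ✓
  (3,4): δ = 116.15°  ·
antipodal pairs: 5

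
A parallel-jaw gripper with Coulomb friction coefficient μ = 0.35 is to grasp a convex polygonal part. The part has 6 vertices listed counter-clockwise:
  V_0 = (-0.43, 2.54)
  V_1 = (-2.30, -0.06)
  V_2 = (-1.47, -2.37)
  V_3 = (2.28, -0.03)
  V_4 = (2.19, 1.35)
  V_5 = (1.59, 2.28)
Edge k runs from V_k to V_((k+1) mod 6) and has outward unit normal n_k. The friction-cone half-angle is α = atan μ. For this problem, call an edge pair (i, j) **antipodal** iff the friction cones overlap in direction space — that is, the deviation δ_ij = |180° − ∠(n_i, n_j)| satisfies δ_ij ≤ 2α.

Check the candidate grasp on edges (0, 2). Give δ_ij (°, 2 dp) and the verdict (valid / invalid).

δ = 22.31°, valid

α = atan 0.35 = 19.29°;  2α = 38.58°
edge 0: e_0 = (-1.87, -2.60);  n_0 = (-0.8118, +0.5839)
edge 2: e_2 = (+3.75, +2.34);  n_2 = (+0.5294, -0.8484)
∠(n_0, n_2) = 157.69°
δ = |180° − 157.69°| = 22.31°
22.31° ≤ 2α = 38.58°  →  valid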